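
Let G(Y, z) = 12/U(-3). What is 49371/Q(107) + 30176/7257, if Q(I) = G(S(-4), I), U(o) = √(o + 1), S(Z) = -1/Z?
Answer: 736/177 + 16457*I*√2/4 ≈ 4.1582 + 5818.4*I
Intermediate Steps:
U(o) = √(1 + o)
G(Y, z) = -6*I*√2 (G(Y, z) = 12/(√(1 - 3)) = 12/(√(-2)) = 12/((I*√2)) = 12*(-I*√2/2) = -6*I*√2)
Q(I) = -6*I*√2
49371/Q(107) + 30176/7257 = 49371/((-6*I*√2)) + 30176/7257 = 49371*(I*√2/12) + 30176*(1/7257) = 16457*I*√2/4 + 736/177 = 736/177 + 16457*I*√2/4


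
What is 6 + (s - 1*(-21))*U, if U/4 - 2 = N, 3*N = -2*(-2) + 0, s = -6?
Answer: 206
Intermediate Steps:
N = 4/3 (N = (-2*(-2) + 0)/3 = (4 + 0)/3 = (⅓)*4 = 4/3 ≈ 1.3333)
U = 40/3 (U = 8 + 4*(4/3) = 8 + 16/3 = 40/3 ≈ 13.333)
6 + (s - 1*(-21))*U = 6 + (-6 - 1*(-21))*(40/3) = 6 + (-6 + 21)*(40/3) = 6 + 15*(40/3) = 6 + 200 = 206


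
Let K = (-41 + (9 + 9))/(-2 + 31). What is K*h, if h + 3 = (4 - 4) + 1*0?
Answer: 69/29 ≈ 2.3793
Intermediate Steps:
h = -3 (h = -3 + ((4 - 4) + 1*0) = -3 + (0 + 0) = -3 + 0 = -3)
K = -23/29 (K = (-41 + 18)/29 = -23*1/29 = -23/29 ≈ -0.79310)
K*h = -23/29*(-3) = 69/29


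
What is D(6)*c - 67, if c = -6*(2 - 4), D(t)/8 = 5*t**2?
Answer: 17213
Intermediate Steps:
D(t) = 40*t**2 (D(t) = 8*(5*t**2) = 40*t**2)
c = 12 (c = -6*(-2) = 12)
D(6)*c - 67 = (40*6**2)*12 - 67 = (40*36)*12 - 67 = 1440*12 - 67 = 17280 - 67 = 17213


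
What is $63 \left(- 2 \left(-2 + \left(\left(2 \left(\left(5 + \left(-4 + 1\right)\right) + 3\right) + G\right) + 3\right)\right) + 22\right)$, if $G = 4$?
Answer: $-504$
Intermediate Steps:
$63 \left(- 2 \left(-2 + \left(\left(2 \left(\left(5 + \left(-4 + 1\right)\right) + 3\right) + G\right) + 3\right)\right) + 22\right) = 63 \left(- 2 \left(-2 + \left(\left(2 \left(\left(5 + \left(-4 + 1\right)\right) + 3\right) + 4\right) + 3\right)\right) + 22\right) = 63 \left(- 2 \left(-2 + \left(\left(2 \left(\left(5 - 3\right) + 3\right) + 4\right) + 3\right)\right) + 22\right) = 63 \left(- 2 \left(-2 + \left(\left(2 \left(2 + 3\right) + 4\right) + 3\right)\right) + 22\right) = 63 \left(- 2 \left(-2 + \left(\left(2 \cdot 5 + 4\right) + 3\right)\right) + 22\right) = 63 \left(- 2 \left(-2 + \left(\left(10 + 4\right) + 3\right)\right) + 22\right) = 63 \left(- 2 \left(-2 + \left(14 + 3\right)\right) + 22\right) = 63 \left(- 2 \left(-2 + 17\right) + 22\right) = 63 \left(\left(-2\right) 15 + 22\right) = 63 \left(-30 + 22\right) = 63 \left(-8\right) = -504$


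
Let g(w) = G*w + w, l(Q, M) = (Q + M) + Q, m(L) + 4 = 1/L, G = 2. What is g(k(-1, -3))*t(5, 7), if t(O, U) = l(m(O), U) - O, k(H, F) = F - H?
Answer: 168/5 ≈ 33.600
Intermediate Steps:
m(L) = -4 + 1/L
l(Q, M) = M + 2*Q (l(Q, M) = (M + Q) + Q = M + 2*Q)
t(O, U) = -8 + U - O + 2/O (t(O, U) = (U + 2*(-4 + 1/O)) - O = (U + (-8 + 2/O)) - O = (-8 + U + 2/O) - O = -8 + U - O + 2/O)
g(w) = 3*w (g(w) = 2*w + w = 3*w)
g(k(-1, -3))*t(5, 7) = (3*(-3 - 1*(-1)))*(-8 + 7 - 1*5 + 2/5) = (3*(-3 + 1))*(-8 + 7 - 5 + 2*(⅕)) = (3*(-2))*(-8 + 7 - 5 + ⅖) = -6*(-28/5) = 168/5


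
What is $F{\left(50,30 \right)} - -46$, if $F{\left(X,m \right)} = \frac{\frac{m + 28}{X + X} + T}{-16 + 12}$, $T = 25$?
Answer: $\frac{7921}{200} \approx 39.605$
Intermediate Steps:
$F{\left(X,m \right)} = - \frac{25}{4} - \frac{28 + m}{8 X}$ ($F{\left(X,m \right)} = \frac{\frac{m + 28}{X + X} + 25}{-16 + 12} = \frac{\frac{28 + m}{2 X} + 25}{-4} = \left(\left(28 + m\right) \frac{1}{2 X} + 25\right) \left(- \frac{1}{4}\right) = \left(\frac{28 + m}{2 X} + 25\right) \left(- \frac{1}{4}\right) = \left(25 + \frac{28 + m}{2 X}\right) \left(- \frac{1}{4}\right) = - \frac{25}{4} - \frac{28 + m}{8 X}$)
$F{\left(50,30 \right)} - -46 = \frac{-28 - 30 - 2500}{8 \cdot 50} - -46 = \frac{1}{8} \cdot \frac{1}{50} \left(-28 - 30 - 2500\right) + 46 = \frac{1}{8} \cdot \frac{1}{50} \left(-2558\right) + 46 = - \frac{1279}{200} + 46 = \frac{7921}{200}$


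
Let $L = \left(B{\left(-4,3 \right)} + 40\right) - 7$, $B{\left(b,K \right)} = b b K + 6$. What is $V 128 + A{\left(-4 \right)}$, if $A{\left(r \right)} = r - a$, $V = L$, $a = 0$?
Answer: $11132$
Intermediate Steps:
$B{\left(b,K \right)} = 6 + K b^{2}$ ($B{\left(b,K \right)} = b^{2} K + 6 = K b^{2} + 6 = 6 + K b^{2}$)
$L = 87$ ($L = \left(\left(6 + 3 \left(-4\right)^{2}\right) + 40\right) - 7 = \left(\left(6 + 3 \cdot 16\right) + 40\right) - 7 = \left(\left(6 + 48\right) + 40\right) - 7 = \left(54 + 40\right) - 7 = 94 - 7 = 87$)
$V = 87$
$A{\left(r \right)} = r$ ($A{\left(r \right)} = r - 0 = r + 0 = r$)
$V 128 + A{\left(-4 \right)} = 87 \cdot 128 - 4 = 11136 - 4 = 11132$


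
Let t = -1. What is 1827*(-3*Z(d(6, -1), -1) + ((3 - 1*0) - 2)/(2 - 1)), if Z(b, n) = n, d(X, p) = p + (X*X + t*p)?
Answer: 7308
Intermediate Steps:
d(X, p) = X**2 (d(X, p) = p + (X*X - p) = p + (X**2 - p) = X**2)
1827*(-3*Z(d(6, -1), -1) + ((3 - 1*0) - 2)/(2 - 1)) = 1827*(-3*(-1) + ((3 - 1*0) - 2)/(2 - 1)) = 1827*(3 + ((3 + 0) - 2)/1) = 1827*(3 + (3 - 2)*1) = 1827*(3 + 1*1) = 1827*(3 + 1) = 1827*4 = 7308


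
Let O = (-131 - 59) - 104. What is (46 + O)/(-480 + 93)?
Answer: 248/387 ≈ 0.64083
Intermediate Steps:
O = -294 (O = -190 - 104 = -294)
(46 + O)/(-480 + 93) = (46 - 294)/(-480 + 93) = -248/(-387) = -248*(-1/387) = 248/387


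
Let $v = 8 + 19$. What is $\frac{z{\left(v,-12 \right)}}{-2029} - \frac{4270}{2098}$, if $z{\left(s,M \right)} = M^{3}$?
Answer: $- \frac{2519243}{2128421} \approx -1.1836$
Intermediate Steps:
$v = 27$
$\frac{z{\left(v,-12 \right)}}{-2029} - \frac{4270}{2098} = \frac{\left(-12\right)^{3}}{-2029} - \frac{4270}{2098} = \left(-1728\right) \left(- \frac{1}{2029}\right) - \frac{2135}{1049} = \frac{1728}{2029} - \frac{2135}{1049} = - \frac{2519243}{2128421}$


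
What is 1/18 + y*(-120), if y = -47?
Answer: 101521/18 ≈ 5640.1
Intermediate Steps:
1/18 + y*(-120) = 1/18 - 47*(-120) = 1/18 + 5640 = 101521/18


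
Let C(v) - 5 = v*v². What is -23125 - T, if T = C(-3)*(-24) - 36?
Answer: -23617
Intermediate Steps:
C(v) = 5 + v³ (C(v) = 5 + v*v² = 5 + v³)
T = 492 (T = (5 + (-3)³)*(-24) - 36 = (5 - 27)*(-24) - 36 = -22*(-24) - 36 = 528 - 36 = 492)
-23125 - T = -23125 - 1*492 = -23125 - 492 = -23617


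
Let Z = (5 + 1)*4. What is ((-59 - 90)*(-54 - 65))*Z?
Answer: 425544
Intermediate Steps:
Z = 24 (Z = 6*4 = 24)
((-59 - 90)*(-54 - 65))*Z = ((-59 - 90)*(-54 - 65))*24 = -149*(-119)*24 = 17731*24 = 425544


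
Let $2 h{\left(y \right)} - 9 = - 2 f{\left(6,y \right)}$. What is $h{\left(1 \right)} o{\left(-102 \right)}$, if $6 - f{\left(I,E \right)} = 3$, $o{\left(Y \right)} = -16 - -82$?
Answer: $99$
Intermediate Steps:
$o{\left(Y \right)} = 66$ ($o{\left(Y \right)} = -16 + 82 = 66$)
$f{\left(I,E \right)} = 3$ ($f{\left(I,E \right)} = 6 - 3 = 3$)
$h{\left(y \right)} = \frac{3}{2}$ ($h{\left(y \right)} = \frac{9}{2} + \frac{\left(-2\right) 3}{2} = \frac{9}{2} + \frac{1}{2} \left(-6\right) = \frac{9}{2} - 3 = \frac{3}{2}$)
$h{\left(1 \right)} o{\left(-102 \right)} = \frac{3}{2} \cdot 66 = 99$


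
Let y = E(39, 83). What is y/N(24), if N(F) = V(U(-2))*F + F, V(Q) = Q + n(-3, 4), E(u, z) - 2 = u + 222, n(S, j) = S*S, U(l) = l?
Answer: 263/192 ≈ 1.3698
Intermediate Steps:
n(S, j) = S**2
E(u, z) = 224 + u (E(u, z) = 2 + (u + 222) = 2 + (222 + u) = 224 + u)
y = 263 (y = 224 + 39 = 263)
V(Q) = 9 + Q (V(Q) = Q + (-3)**2 = Q + 9 = 9 + Q)
N(F) = 8*F (N(F) = (9 - 2)*F + F = 7*F + F = 8*F)
y/N(24) = 263/((8*24)) = 263/192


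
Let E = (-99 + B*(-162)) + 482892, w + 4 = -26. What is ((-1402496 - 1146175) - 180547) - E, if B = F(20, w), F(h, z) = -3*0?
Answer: -3212011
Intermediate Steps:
w = -30 (w = -4 - 26 = -30)
F(h, z) = 0
B = 0
E = 482793 (E = (-99 + 0*(-162)) + 482892 = (-99 + 0) + 482892 = -99 + 482892 = 482793)
((-1402496 - 1146175) - 180547) - E = ((-1402496 - 1146175) - 180547) - 1*482793 = (-2548671 - 180547) - 482793 = -2729218 - 482793 = -3212011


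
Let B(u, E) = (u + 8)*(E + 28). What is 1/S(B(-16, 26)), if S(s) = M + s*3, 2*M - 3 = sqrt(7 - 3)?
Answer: -2/2587 ≈ -0.00077310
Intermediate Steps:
B(u, E) = (8 + u)*(28 + E)
M = 5/2 (M = 3/2 + sqrt(7 - 3)/2 = 3/2 + sqrt(4)/2 = 3/2 + (1/2)*2 = 3/2 + 1 = 5/2 ≈ 2.5000)
S(s) = 5/2 + 3*s (S(s) = 5/2 + s*3 = 5/2 + 3*s)
1/S(B(-16, 26)) = 1/(5/2 + 3*(224 + 8*26 + 28*(-16) + 26*(-16))) = 1/(5/2 + 3*(224 + 208 - 448 - 416)) = 1/(5/2 + 3*(-432)) = 1/(5/2 - 1296) = 1/(-2587/2) = -2/2587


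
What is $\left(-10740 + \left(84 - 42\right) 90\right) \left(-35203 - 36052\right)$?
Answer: $495934800$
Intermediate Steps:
$\left(-10740 + \left(84 - 42\right) 90\right) \left(-35203 - 36052\right) = \left(-10740 + 42 \cdot 90\right) \left(-71255\right) = \left(-10740 + 3780\right) \left(-71255\right) = \left(-6960\right) \left(-71255\right) = 495934800$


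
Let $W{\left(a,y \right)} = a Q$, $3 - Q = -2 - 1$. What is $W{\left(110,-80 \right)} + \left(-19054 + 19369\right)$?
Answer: $975$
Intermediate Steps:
$Q = 6$ ($Q = 3 - \left(-2 - 1\right) = 3 - -3 = 3 + 3 = 6$)
$W{\left(a,y \right)} = 6 a$ ($W{\left(a,y \right)} = a 6 = 6 a$)
$W{\left(110,-80 \right)} + \left(-19054 + 19369\right) = 6 \cdot 110 + \left(-19054 + 19369\right) = 660 + 315 = 975$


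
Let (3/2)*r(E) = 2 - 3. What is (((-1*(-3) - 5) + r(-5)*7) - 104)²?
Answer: 110224/9 ≈ 12247.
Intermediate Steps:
r(E) = -⅔ (r(E) = 2*(2 - 3)/3 = (⅔)*(-1) = -⅔)
(((-1*(-3) - 5) + r(-5)*7) - 104)² = (((-1*(-3) - 5) - ⅔*7) - 104)² = (((3 - 5) - 14/3) - 104)² = ((-2 - 14/3) - 104)² = (-20/3 - 104)² = (-332/3)² = 110224/9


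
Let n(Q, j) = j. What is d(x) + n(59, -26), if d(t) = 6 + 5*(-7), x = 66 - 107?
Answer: -55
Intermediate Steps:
x = -41
d(t) = -29 (d(t) = 6 - 35 = -29)
d(x) + n(59, -26) = -29 - 26 = -55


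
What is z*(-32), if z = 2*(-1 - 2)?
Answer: 192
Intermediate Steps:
z = -6 (z = 2*(-3) = -6)
z*(-32) = -6*(-32) = 192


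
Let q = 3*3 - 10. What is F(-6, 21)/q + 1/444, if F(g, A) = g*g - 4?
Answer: -14207/444 ≈ -31.998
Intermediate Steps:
F(g, A) = -4 + g² (F(g, A) = g² - 4 = -4 + g²)
q = -1 (q = 9 - 10 = -1)
F(-6, 21)/q + 1/444 = (-4 + (-6)²)/(-1) + 1/444 = (-4 + 36)*(-1) + 1*(1/444) = 32*(-1) + 1/444 = -32 + 1/444 = -14207/444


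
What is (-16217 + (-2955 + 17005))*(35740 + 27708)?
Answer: -137491816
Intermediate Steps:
(-16217 + (-2955 + 17005))*(35740 + 27708) = (-16217 + 14050)*63448 = -2167*63448 = -137491816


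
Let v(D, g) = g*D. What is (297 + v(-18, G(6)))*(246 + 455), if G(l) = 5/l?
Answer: 197682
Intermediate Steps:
v(D, g) = D*g
(297 + v(-18, G(6)))*(246 + 455) = (297 - 90/6)*(246 + 455) = (297 - 90/6)*701 = (297 - 18*⅚)*701 = (297 - 15)*701 = 282*701 = 197682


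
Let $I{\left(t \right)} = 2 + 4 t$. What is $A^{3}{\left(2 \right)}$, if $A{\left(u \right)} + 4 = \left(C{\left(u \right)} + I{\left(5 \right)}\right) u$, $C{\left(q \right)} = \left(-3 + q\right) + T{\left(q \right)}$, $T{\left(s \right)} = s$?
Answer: $74088$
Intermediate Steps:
$C{\left(q \right)} = -3 + 2 q$ ($C{\left(q \right)} = \left(-3 + q\right) + q = -3 + 2 q$)
$A{\left(u \right)} = -4 + u \left(19 + 2 u\right)$ ($A{\left(u \right)} = -4 + \left(\left(-3 + 2 u\right) + \left(2 + 4 \cdot 5\right)\right) u = -4 + \left(\left(-3 + 2 u\right) + \left(2 + 20\right)\right) u = -4 + \left(\left(-3 + 2 u\right) + 22\right) u = -4 + \left(19 + 2 u\right) u = -4 + u \left(19 + 2 u\right)$)
$A^{3}{\left(2 \right)} = \left(-4 + 2 \cdot 2^{2} + 19 \cdot 2\right)^{3} = \left(-4 + 2 \cdot 4 + 38\right)^{3} = \left(-4 + 8 + 38\right)^{3} = 42^{3} = 74088$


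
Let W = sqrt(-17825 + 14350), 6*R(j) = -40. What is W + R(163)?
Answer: -20/3 + 5*I*sqrt(139) ≈ -6.6667 + 58.949*I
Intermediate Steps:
R(j) = -20/3 (R(j) = (1/6)*(-40) = -20/3)
W = 5*I*sqrt(139) (W = sqrt(-3475) = 5*I*sqrt(139) ≈ 58.949*I)
W + R(163) = 5*I*sqrt(139) - 20/3 = -20/3 + 5*I*sqrt(139)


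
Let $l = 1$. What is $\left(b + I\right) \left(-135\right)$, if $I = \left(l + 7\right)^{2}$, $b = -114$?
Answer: $6750$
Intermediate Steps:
$I = 64$ ($I = \left(1 + 7\right)^{2} = 8^{2} = 64$)
$\left(b + I\right) \left(-135\right) = \left(-114 + 64\right) \left(-135\right) = \left(-50\right) \left(-135\right) = 6750$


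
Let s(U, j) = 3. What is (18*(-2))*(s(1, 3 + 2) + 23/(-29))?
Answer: -2304/29 ≈ -79.448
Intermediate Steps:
(18*(-2))*(s(1, 3 + 2) + 23/(-29)) = (18*(-2))*(3 + 23/(-29)) = -36*(3 + 23*(-1/29)) = -36*(3 - 23/29) = -36*64/29 = -2304/29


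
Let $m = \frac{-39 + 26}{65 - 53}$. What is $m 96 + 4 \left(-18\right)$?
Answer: $-176$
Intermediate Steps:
$m = - \frac{13}{12} \approx -1.0833$
$m 96 + 4 \left(-18\right) = \left(- \frac{13}{12}\right) 96 + 4 \left(-18\right) = -104 - 72 = -176$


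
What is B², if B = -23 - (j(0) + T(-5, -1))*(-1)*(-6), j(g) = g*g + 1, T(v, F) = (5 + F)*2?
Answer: 5929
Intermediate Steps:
T(v, F) = 10 + 2*F
j(g) = 1 + g² (j(g) = g² + 1 = 1 + g²)
B = -77 (B = -23 - ((1 + 0²) + (10 + 2*(-1)))*(-1)*(-6) = -23 - ((1 + 0) + (10 - 2))*(-1)*(-6) = -23 - (1 + 8)*(-1)*(-6) = -23 - 9*(-1)*(-6) = -23 - (-9)*(-6) = -23 - 1*54 = -23 - 54 = -77)
B² = (-77)² = 5929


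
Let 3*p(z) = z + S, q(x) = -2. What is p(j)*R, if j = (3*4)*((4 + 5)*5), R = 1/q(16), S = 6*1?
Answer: -91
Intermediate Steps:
S = 6
R = -1/2 (R = 1/(-2) = -1/2 ≈ -0.50000)
j = 540 (j = 12*(9*5) = 12*45 = 540)
p(z) = 2 + z/3 (p(z) = (z + 6)/3 = (6 + z)/3 = 2 + z/3)
p(j)*R = (2 + (1/3)*540)*(-1/2) = (2 + 180)*(-1/2) = 182*(-1/2) = -91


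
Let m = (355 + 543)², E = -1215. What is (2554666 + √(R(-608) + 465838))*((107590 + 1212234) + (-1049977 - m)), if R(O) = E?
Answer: -1370723924962 - 536557*√464623 ≈ -1.3711e+12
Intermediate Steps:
R(O) = -1215
m = 806404 (m = 898² = 806404)
(2554666 + √(R(-608) + 465838))*((107590 + 1212234) + (-1049977 - m)) = (2554666 + √(-1215 + 465838))*((107590 + 1212234) + (-1049977 - 1*806404)) = (2554666 + √464623)*(1319824 + (-1049977 - 806404)) = (2554666 + √464623)*(1319824 - 1856381) = (2554666 + √464623)*(-536557) = -1370723924962 - 536557*√464623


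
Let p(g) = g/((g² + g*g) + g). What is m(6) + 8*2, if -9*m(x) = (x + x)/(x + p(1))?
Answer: 300/19 ≈ 15.789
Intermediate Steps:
p(g) = g/(g + 2*g²) (p(g) = g/((g² + g²) + g) = g/(2*g² + g) = g/(g + 2*g²))
m(x) = -2*x/(9*(⅓ + x)) (m(x) = -(x + x)/(9*(x + 1/(1 + 2*1))) = -2*x/(9*(x + 1/(1 + 2))) = -2*x/(9*(x + 1/3)) = -2*x/(9*(x + ⅓)) = -2*x/(9*(⅓ + x)))
m(6) + 8*2 = -2*6/(3 + 9*6) + 8*2 = -2*6/(3 + 54) + 16 = -2*6/57 + 16 = -2*6*1/57 + 16 = -4/19 + 16 = 300/19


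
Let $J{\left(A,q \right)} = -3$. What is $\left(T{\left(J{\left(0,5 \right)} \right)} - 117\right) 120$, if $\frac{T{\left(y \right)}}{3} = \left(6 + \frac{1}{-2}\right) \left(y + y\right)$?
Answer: $-25920$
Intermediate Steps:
$T{\left(y \right)} = 33 y$ ($T{\left(y \right)} = 3 \left(6 + \frac{1}{-2}\right) \left(y + y\right) = 3 \left(6 - \frac{1}{2}\right) 2 y = 3 \frac{11 \cdot 2 y}{2} = 3 \cdot 11 y = 33 y$)
$\left(T{\left(J{\left(0,5 \right)} \right)} - 117\right) 120 = \left(33 \left(-3\right) - 117\right) 120 = \left(-99 - 117\right) 120 = \left(-216\right) 120 = -25920$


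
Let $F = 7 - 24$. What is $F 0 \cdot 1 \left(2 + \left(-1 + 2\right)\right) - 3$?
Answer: $-3$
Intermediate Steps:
$F = -17$
$F 0 \cdot 1 \left(2 + \left(-1 + 2\right)\right) - 3 = - 17 \cdot 0 \cdot 1 \left(2 + \left(-1 + 2\right)\right) - 3 = - 17 \cdot 0 \left(2 + 1\right) - 3 = - 17 \cdot 0 \cdot 3 - 3 = \left(-17\right) 0 - 3 = 0 - 3 = -3$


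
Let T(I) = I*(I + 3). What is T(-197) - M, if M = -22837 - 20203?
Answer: 81258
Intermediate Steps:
M = -43040
T(I) = I*(3 + I)
T(-197) - M = -197*(3 - 197) - 1*(-43040) = -197*(-194) + 43040 = 38218 + 43040 = 81258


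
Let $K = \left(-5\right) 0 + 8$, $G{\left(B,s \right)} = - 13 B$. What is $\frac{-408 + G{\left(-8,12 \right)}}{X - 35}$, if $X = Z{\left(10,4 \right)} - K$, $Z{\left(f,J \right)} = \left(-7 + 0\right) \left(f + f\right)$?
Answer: $\frac{304}{183} \approx 1.6612$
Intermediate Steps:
$Z{\left(f,J \right)} = - 14 f$ ($Z{\left(f,J \right)} = - 7 \cdot 2 f = - 14 f$)
$K = 8$ ($K = 0 + 8 = 8$)
$X = -148$ ($X = \left(-14\right) 10 - 8 = -140 - 8 = -148$)
$\frac{-408 + G{\left(-8,12 \right)}}{X - 35} = \frac{-408 - -104}{-148 - 35} = \frac{-408 + 104}{-183} = \left(-304\right) \left(- \frac{1}{183}\right) = \frac{304}{183}$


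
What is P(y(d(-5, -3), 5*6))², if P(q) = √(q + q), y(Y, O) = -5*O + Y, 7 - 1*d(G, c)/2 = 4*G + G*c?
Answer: -252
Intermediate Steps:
d(G, c) = 14 - 8*G - 2*G*c (d(G, c) = 14 - 2*(4*G + G*c) = 14 + (-8*G - 2*G*c) = 14 - 8*G - 2*G*c)
y(Y, O) = Y - 5*O
P(q) = √2*√q (P(q) = √(2*q) = √2*√q)
P(y(d(-5, -3), 5*6))² = (√2*√((14 - 8*(-5) - 2*(-5)*(-3)) - 25*6))² = (√2*√((14 + 40 - 30) - 5*30))² = (√2*√(24 - 150))² = (√2*√(-126))² = (√2*(3*I*√14))² = (6*I*√7)² = -252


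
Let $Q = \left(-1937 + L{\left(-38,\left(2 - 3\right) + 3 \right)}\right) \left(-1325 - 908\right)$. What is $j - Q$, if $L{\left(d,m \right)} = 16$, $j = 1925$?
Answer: $-4287668$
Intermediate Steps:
$Q = 4289593$ ($Q = \left(-1937 + 16\right) \left(-1325 - 908\right) = \left(-1921\right) \left(-2233\right) = 4289593$)
$j - Q = 1925 - 4289593 = -4287668$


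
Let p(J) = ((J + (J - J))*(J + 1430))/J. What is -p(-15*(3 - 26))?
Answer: -1775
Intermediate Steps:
p(J) = 1430 + J (p(J) = ((J + 0)*(1430 + J))/J = (J*(1430 + J))/J = 1430 + J)
-p(-15*(3 - 26)) = -(1430 - 15*(3 - 26)) = -(1430 - 15*(-23)) = -(1430 + 345) = -1*1775 = -1775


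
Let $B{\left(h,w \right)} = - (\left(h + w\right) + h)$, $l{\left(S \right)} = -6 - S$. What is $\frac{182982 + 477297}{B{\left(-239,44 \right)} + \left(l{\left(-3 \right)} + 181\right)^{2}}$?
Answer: $\frac{220093}{10706} \approx 20.558$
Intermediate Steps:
$B{\left(h,w \right)} = - w - 2 h$ ($B{\left(h,w \right)} = - (w + 2 h) = - w - 2 h$)
$\frac{182982 + 477297}{B{\left(-239,44 \right)} + \left(l{\left(-3 \right)} + 181\right)^{2}} = \frac{182982 + 477297}{\left(\left(-1\right) 44 - -478\right) + \left(\left(-6 - -3\right) + 181\right)^{2}} = \frac{660279}{\left(-44 + 478\right) + \left(\left(-6 + 3\right) + 181\right)^{2}} = \frac{660279}{434 + \left(-3 + 181\right)^{2}} = \frac{660279}{434 + 178^{2}} = \frac{660279}{434 + 31684} = \frac{660279}{32118} = 660279 \cdot \frac{1}{32118} = \frac{220093}{10706}$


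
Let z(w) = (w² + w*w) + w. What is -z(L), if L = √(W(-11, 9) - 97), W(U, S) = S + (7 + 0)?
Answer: 162 - 9*I ≈ 162.0 - 9.0*I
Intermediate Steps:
W(U, S) = 7 + S (W(U, S) = S + 7 = 7 + S)
L = 9*I (L = √((7 + 9) - 97) = √(16 - 97) = √(-81) = 9*I ≈ 9.0*I)
z(w) = w + 2*w² (z(w) = (w² + w²) + w = 2*w² + w = w + 2*w²)
-z(L) = -9*I*(1 + 2*(9*I)) = -9*I*(1 + 18*I)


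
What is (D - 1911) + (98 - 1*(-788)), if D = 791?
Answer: -234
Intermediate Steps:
(D - 1911) + (98 - 1*(-788)) = (791 - 1911) + (98 - 1*(-788)) = -1120 + (98 + 788) = -1120 + 886 = -234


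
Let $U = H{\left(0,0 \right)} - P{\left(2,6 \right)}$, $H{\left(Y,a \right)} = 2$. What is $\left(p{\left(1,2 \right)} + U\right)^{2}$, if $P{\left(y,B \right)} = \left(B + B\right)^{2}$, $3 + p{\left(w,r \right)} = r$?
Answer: $20449$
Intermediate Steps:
$p{\left(w,r \right)} = -3 + r$
$P{\left(y,B \right)} = 4 B^{2}$ ($P{\left(y,B \right)} = \left(2 B\right)^{2} = 4 B^{2}$)
$U = -142$ ($U = 2 - 4 \cdot 6^{2} = 2 - 4 \cdot 36 = 2 - 144 = -142$)
$\left(p{\left(1,2 \right)} + U\right)^{2} = \left(\left(-3 + 2\right) - 142\right)^{2} = \left(-1 - 142\right)^{2} = \left(-143\right)^{2} = 20449$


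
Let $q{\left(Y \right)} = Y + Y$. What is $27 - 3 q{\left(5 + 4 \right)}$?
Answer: $-27$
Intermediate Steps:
$q{\left(Y \right)} = 2 Y$
$27 - 3 q{\left(5 + 4 \right)} = 27 - 3 \cdot 2 \left(5 + 4\right) = 27 - 3 \cdot 2 \cdot 9 = 27 - 54 = -27$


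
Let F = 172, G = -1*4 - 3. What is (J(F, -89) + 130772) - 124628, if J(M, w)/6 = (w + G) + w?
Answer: 5034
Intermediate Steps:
G = -7 (G = -4 - 3 = -7)
J(M, w) = -42 + 12*w (J(M, w) = 6*((w - 7) + w) = 6*((-7 + w) + w) = 6*(-7 + 2*w) = -42 + 12*w)
(J(F, -89) + 130772) - 124628 = ((-42 + 12*(-89)) + 130772) - 124628 = ((-42 - 1068) + 130772) - 124628 = (-1110 + 130772) - 124628 = 129662 - 124628 = 5034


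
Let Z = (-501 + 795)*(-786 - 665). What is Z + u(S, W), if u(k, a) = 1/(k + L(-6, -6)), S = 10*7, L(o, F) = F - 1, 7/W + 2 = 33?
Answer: -26875421/63 ≈ -4.2659e+5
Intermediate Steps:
W = 7/31 (W = 7/(-2 + 33) = 7/31 ≈ 0.22581)
L(o, F) = -1 + F
S = 70
u(k, a) = 1/(-7 + k) (u(k, a) = 1/(k + (-1 - 6)) = 1/(k - 7) = 1/(-7 + k))
Z = -426594 (Z = 294*(-1451) = -426594)
Z + u(S, W) = -426594 + 1/(-7 + 70) = -426594 + 1/63 = -26875421/63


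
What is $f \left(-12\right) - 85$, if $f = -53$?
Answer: $551$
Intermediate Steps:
$f \left(-12\right) - 85 = \left(-53\right) \left(-12\right) - 85 = 636 - 85 = 551$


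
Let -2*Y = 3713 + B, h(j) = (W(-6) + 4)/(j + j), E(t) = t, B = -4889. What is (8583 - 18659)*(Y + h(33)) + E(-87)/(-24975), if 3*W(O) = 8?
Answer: -49331500571/8325 ≈ -5.9257e+6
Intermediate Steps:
W(O) = 8/3 (W(O) = (1/3)*8 = 8/3)
h(j) = 10/(3*j) (h(j) = (8/3 + 4)/(j + j) = 20/(3*((2*j))) = 20*(1/(2*j))/3 = 10/(3*j))
Y = 588 (Y = -(3713 - 4889)/2 = -1/2*(-1176) = 588)
(8583 - 18659)*(Y + h(33)) + E(-87)/(-24975) = (8583 - 18659)*(588 + (10/3)/33) - 87/(-24975) = -10076*(588 + (10/3)*(1/33)) - 87*(-1/24975) = -10076*(588 + 10/99) + 29/8325 = -10076*58222/99 + 29/8325 = -53331352/9 + 29/8325 = -49331500571/8325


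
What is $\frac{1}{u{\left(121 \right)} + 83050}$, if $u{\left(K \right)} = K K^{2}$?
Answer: $\frac{1}{1854611} \approx 5.392 \cdot 10^{-7}$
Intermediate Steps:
$u{\left(K \right)} = K^{3}$
$\frac{1}{u{\left(121 \right)} + 83050} = \frac{1}{121^{3} + 83050} = \frac{1}{1771561 + 83050} = \frac{1}{1854611}$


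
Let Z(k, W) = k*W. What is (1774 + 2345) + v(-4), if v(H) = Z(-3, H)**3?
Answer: 5847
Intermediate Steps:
Z(k, W) = W*k
v(H) = -27*H**3 (v(H) = (H*(-3))**3 = (-3*H)**3 = -27*H**3)
(1774 + 2345) + v(-4) = (1774 + 2345) - 27*(-4)**3 = 4119 - 27*(-64) = 4119 + 1728 = 5847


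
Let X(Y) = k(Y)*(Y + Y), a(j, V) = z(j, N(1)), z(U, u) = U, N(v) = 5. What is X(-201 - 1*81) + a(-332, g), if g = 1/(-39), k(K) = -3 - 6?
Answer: 4744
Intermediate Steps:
k(K) = -9
g = -1/39 ≈ -0.025641
a(j, V) = j
X(Y) = -18*Y (X(Y) = -9*(Y + Y) = -18*Y)
X(-201 - 1*81) + a(-332, g) = -18*(-201 - 1*81) - 332 = -18*(-201 - 81) - 332 = -18*(-282) - 332 = 5076 - 332 = 4744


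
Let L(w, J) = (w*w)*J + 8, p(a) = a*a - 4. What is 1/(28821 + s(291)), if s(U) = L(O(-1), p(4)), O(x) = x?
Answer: 1/28841 ≈ 3.4673e-5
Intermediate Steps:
p(a) = -4 + a² (p(a) = a² - 4 = -4 + a²)
L(w, J) = 8 + J*w² (L(w, J) = w²*J + 8 = J*w² + 8 = 8 + J*w²)
s(U) = 20 (s(U) = 8 + (-4 + 4²)*(-1)² = 8 + (-4 + 16)*1 = 8 + 12*1 = 8 + 12 = 20)
1/(28821 + s(291)) = 1/(28821 + 20) = 1/28841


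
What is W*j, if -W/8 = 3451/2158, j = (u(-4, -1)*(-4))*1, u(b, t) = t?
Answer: -55216/1079 ≈ -51.173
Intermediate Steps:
j = 4 (j = -1*(-4)*1 = 4*1 = 4)
W = -13804/1079 (W = -27608/2158 = -8*3451/2158 = -13804/1079 ≈ -12.793)
W*j = -13804/1079*4 = -55216/1079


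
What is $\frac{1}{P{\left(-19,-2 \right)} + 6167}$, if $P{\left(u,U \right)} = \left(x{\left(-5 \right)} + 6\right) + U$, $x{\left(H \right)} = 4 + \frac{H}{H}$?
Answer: $\frac{1}{6176} \approx 0.00016192$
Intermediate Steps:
$x{\left(H \right)} = 5$ ($x{\left(H \right)} = 4 + 1 = 5$)
$P{\left(u,U \right)} = 11 + U$ ($P{\left(u,U \right)} = \left(5 + 6\right) + U = 11 + U$)
$\frac{1}{P{\left(-19,-2 \right)} + 6167} = \frac{1}{\left(11 - 2\right) + 6167} = \frac{1}{9 + 6167} = \frac{1}{6176}$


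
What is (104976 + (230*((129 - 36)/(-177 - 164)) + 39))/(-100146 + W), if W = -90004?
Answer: -46179/83666 ≈ -0.55194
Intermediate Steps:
(104976 + (230*((129 - 36)/(-177 - 164)) + 39))/(-100146 + W) = (104976 + (230*((129 - 36)/(-177 - 164)) + 39))/(-100146 - 90004) = (104976 + (230*(93/(-341)) + 39))/(-190150) = (104976 + (230*(93*(-1/341)) + 39))*(-1/190150) = (104976 + (230*(-3/11) + 39))*(-1/190150) = (104976 + (-690/11 + 39))*(-1/190150) = (104976 - 261/11)*(-1/190150) = (1154475/11)*(-1/190150) = -46179/83666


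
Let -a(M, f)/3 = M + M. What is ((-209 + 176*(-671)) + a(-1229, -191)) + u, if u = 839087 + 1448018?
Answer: 2176174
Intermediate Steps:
u = 2287105
a(M, f) = -6*M (a(M, f) = -3*(M + M) = -6*M)
((-209 + 176*(-671)) + a(-1229, -191)) + u = ((-209 + 176*(-671)) - 6*(-1229)) + 2287105 = ((-209 - 118096) + 7374) + 2287105 = (-118305 + 7374) + 2287105 = -110931 + 2287105 = 2176174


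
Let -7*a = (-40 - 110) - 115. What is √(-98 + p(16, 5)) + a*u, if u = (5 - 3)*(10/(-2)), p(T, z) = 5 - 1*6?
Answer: -2650/7 + 3*I*√11 ≈ -378.57 + 9.9499*I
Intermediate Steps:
p(T, z) = -1 (p(T, z) = 5 - 6 = -1)
a = 265/7 (a = -((-40 - 110) - 115)/7 = -(-150 - 115)/7 = -⅐*(-265) = 265/7 ≈ 37.857)
u = -10 (u = 2*(10*(-½)) = 2*(-5) = -10)
√(-98 + p(16, 5)) + a*u = √(-98 - 1) + (265/7)*(-10) = √(-99) - 2650/7 = 3*I*√11 - 2650/7 = -2650/7 + 3*I*√11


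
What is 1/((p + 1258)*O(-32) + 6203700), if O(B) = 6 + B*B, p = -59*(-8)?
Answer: 1/7985600 ≈ 1.2523e-7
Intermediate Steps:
p = 472
O(B) = 6 + B²
1/((p + 1258)*O(-32) + 6203700) = 1/((472 + 1258)*(6 + (-32)²) + 6203700) = 1/(1730*(6 + 1024) + 6203700) = 1/(1730*1030 + 6203700) = 1/(1781900 + 6203700) = 1/7985600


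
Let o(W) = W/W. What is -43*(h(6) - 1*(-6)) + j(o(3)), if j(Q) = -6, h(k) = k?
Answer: -522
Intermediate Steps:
o(W) = 1
-43*(h(6) - 1*(-6)) + j(o(3)) = -43*(6 - 1*(-6)) - 6 = -43*(6 + 6) - 6 = -43*12 - 6 = -516 - 6 = -522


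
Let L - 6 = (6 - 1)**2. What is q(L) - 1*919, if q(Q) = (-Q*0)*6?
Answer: -919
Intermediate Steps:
L = 31 (L = 6 + (6 - 1)**2 = 6 + 5**2 = 6 + 25 = 31)
q(Q) = 0 (q(Q) = 0*6 = 0)
q(L) - 1*919 = 0 - 1*919 = 0 - 919 = -919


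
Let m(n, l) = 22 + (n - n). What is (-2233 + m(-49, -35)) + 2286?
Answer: 75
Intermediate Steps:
m(n, l) = 22 (m(n, l) = 22 + 0 = 22)
(-2233 + m(-49, -35)) + 2286 = (-2233 + 22) + 2286 = -2211 + 2286 = 75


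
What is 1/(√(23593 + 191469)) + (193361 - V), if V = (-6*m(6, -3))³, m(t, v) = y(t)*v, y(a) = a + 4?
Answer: -5638639 + √215062/215062 ≈ -5.6386e+6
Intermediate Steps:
y(a) = 4 + a
m(t, v) = v*(4 + t) (m(t, v) = (4 + t)*v = v*(4 + t))
V = 5832000 (V = (-(-18)*(4 + 6))³ = (-(-18)*10)³ = (-6*(-30))³ = 180³ = 5832000)
1/(√(23593 + 191469)) + (193361 - V) = 1/(√(23593 + 191469)) + (193361 - 1*5832000) = 1/(√215062) + (193361 - 5832000) = √215062/215062 - 5638639 = -5638639 + √215062/215062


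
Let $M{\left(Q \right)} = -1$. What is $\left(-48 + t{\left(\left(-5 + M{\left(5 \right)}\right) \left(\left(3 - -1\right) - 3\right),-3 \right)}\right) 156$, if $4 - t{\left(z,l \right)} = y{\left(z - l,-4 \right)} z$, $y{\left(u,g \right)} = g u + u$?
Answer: $1560$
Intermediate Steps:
$y{\left(u,g \right)} = u + g u$
$t{\left(z,l \right)} = 4 - z \left(- 3 z + 3 l\right)$ ($t{\left(z,l \right)} = 4 - \left(z - l\right) \left(1 - 4\right) z = 4 - \left(z - l\right) \left(-3\right) z = 4 - \left(- 3 z + 3 l\right) z = 4 - z \left(- 3 z + 3 l\right)$)
$\left(-48 + t{\left(\left(-5 + M{\left(5 \right)}\right) \left(\left(3 - -1\right) - 3\right),-3 \right)}\right) 156 = \left(-48 - \left(-4 + 3 \left(-5 - 1\right) \left(\left(3 - -1\right) - 3\right) \left(-3 - \left(-5 - 1\right) \left(\left(3 - -1\right) - 3\right)\right)\right)\right) 156 = \left(-48 - \left(-4 + 3 \left(- 6 \left(\left(3 + 1\right) - 3\right)\right) \left(-3 - - 6 \left(\left(3 + 1\right) - 3\right)\right)\right)\right) 156 = \left(-48 - \left(-4 + 3 \left(- 6 \left(4 - 3\right)\right) \left(-3 - - 6 \left(4 - 3\right)\right)\right)\right) 156 = \left(-48 - \left(-4 + 3 \left(\left(-6\right) 1\right) \left(-3 - \left(-6\right) 1\right)\right)\right) 156 = \left(-48 - \left(-4 - 18 \left(-3 - -6\right)\right)\right) 156 = \left(-48 - \left(-4 - 18 \left(-3 + 6\right)\right)\right) 156 = \left(-48 - \left(-4 - 54\right)\right) 156 = \left(-48 + \left(4 + 54\right)\right) 156 = \left(-48 + 58\right) 156 = 10 \cdot 156 = 1560$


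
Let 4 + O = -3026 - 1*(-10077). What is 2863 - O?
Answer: -4184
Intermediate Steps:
O = 7047 (O = -4 + (-3026 - 1*(-10077)) = -4 + (-3026 + 10077) = -4 + 7051 = 7047)
2863 - O = 2863 - 1*7047 = 2863 - 7047 = -4184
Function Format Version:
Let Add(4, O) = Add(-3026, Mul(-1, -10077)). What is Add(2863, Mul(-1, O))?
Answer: -4184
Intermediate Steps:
O = 7047 (O = Add(-4, Add(-3026, Mul(-1, -10077))) = Add(-4, Add(-3026, 10077)) = Add(-4, 7051) = 7047)
Add(2863, Mul(-1, O)) = Add(2863, Mul(-1, 7047)) = Add(2863, -7047) = -4184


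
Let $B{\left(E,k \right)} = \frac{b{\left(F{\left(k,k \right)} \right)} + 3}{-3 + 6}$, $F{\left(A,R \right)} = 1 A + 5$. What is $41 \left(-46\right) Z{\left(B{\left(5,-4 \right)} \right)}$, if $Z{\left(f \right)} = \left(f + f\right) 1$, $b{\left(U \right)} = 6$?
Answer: $-11316$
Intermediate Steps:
$F{\left(A,R \right)} = 5 + A$ ($F{\left(A,R \right)} = A + 5 = 5 + A$)
$B{\left(E,k \right)} = 3$ ($B{\left(E,k \right)} = \frac{6 + 3}{-3 + 6} = \frac{9}{3} = 9 \cdot \frac{1}{3} = 3$)
$Z{\left(f \right)} = 2 f$ ($Z{\left(f \right)} = 2 f 1 = 2 f$)
$41 \left(-46\right) Z{\left(B{\left(5,-4 \right)} \right)} = 41 \left(-46\right) 2 \cdot 3 = \left(-1886\right) 6 = -11316$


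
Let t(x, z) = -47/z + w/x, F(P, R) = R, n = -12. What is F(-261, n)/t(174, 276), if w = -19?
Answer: 96048/2237 ≈ 42.936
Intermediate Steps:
t(x, z) = -47/z - 19/x
F(-261, n)/t(174, 276) = -12/(-47/276 - 19/174) = -12/(-2237/8004) = -12*(-8004/2237) = 96048/2237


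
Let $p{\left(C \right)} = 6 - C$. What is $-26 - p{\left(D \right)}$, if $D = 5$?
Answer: $-27$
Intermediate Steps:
$-26 - p{\left(D \right)} = -26 - \left(6 - 5\right) = -26 - 1 = -27$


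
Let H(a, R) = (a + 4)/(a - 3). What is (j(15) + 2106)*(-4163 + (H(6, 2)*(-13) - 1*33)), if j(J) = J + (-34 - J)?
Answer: -26351696/3 ≈ -8.7839e+6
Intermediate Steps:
j(J) = -34
H(a, R) = (4 + a)/(-3 + a)
(j(15) + 2106)*(-4163 + (H(6, 2)*(-13) - 1*33)) = (-34 + 2106)*(-4163 + (((4 + 6)/(-3 + 6))*(-13) - 1*33)) = 2072*(-4163 + ((10/3)*(-13) - 33)) = 2072*(-4163 + (-130/3 - 33)) = 2072*(-4163 - 229/3) = 2072*(-12718/3) = -26351696/3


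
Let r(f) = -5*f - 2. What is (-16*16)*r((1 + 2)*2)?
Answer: 8192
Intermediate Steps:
r(f) = -2 - 5*f
(-16*16)*r((1 + 2)*2) = (-16*16)*(-2 - 5*(1 + 2)*2) = -256*(-2 - 15*2) = -256*(-2 - 5*6) = -256*(-2 - 30) = -256*(-32) = 8192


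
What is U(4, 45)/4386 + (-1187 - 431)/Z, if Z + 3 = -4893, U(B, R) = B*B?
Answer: 35171/105264 ≈ 0.33412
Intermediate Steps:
U(B, R) = B²
Z = -4896 (Z = -3 - 4893 = -4896)
U(4, 45)/4386 + (-1187 - 431)/Z = 4²/4386 + (-1187 - 431)/(-4896) = 16*(1/4386) - 1618*(-1/4896) = 8/2193 + 809/2448 = 35171/105264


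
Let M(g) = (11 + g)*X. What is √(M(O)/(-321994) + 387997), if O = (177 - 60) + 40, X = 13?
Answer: √10056895259581249/160997 ≈ 622.89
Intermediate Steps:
O = 157 (O = 117 + 40 = 157)
M(g) = 143 + 13*g (M(g) = (11 + g)*13 = 143 + 13*g)
√(M(O)/(-321994) + 387997) = √((143 + 13*157)/(-321994) + 387997) = √((143 + 2041)*(-1/321994) + 387997) = √(2184*(-1/321994) + 387997) = √(-1092/160997 + 387997) = √(62466351917/160997) = √10056895259581249/160997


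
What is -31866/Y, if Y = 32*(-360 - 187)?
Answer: 15933/8752 ≈ 1.8205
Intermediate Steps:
Y = -17504 (Y = 32*(-547) = -17504)
-31866/Y = -31866/(-17504) = -31866*(-1/17504) = 15933/8752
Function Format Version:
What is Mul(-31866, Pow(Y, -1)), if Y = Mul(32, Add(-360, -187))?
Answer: Rational(15933, 8752) ≈ 1.8205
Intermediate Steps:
Y = -17504 (Y = Mul(32, -547) = -17504)
Mul(-31866, Pow(Y, -1)) = Mul(-31866, Pow(-17504, -1)) = Mul(-31866, Rational(-1, 17504)) = Rational(15933, 8752)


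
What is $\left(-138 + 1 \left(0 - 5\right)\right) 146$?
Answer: $-20878$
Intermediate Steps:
$\left(-138 + 1 \left(0 - 5\right)\right) 146 = \left(-138 + 1 \left(-5\right)\right) 146 = \left(-138 - 5\right) 146 = \left(-143\right) 146 = -20878$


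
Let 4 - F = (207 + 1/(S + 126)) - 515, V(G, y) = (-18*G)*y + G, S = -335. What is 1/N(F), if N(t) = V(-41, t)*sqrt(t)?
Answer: 209*sqrt(13628681)/3137574920657 ≈ 2.4591e-7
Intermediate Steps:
V(G, y) = G - 18*G*y (V(G, y) = -18*G*y + G = G - 18*G*y)
F = 65209/209 (F = 4 - ((207 + 1/(-335 + 126)) - 515) = 4 - ((207 + 1/(-209)) - 515) = 4 - ((207 - 1/209) - 515) = 4 - (43262/209 - 515) = 4 - 1*(-64373/209) = 4 + 64373/209 = 65209/209 ≈ 312.00)
N(t) = sqrt(t)*(-41 + 738*t) (N(t) = (-41*(1 - 18*t))*sqrt(t) = (-41 + 738*t)*sqrt(t) = sqrt(t)*(-41 + 738*t))
1/N(F) = 1/(sqrt(65209/209)*(-41 + 738*(65209/209))) = 1/((sqrt(13628681)/209)*(-41 + 48124242/209)) = 1/((sqrt(13628681)/209)*(48115673/209)) = 1/(48115673*sqrt(13628681)/43681) = 209*sqrt(13628681)/3137574920657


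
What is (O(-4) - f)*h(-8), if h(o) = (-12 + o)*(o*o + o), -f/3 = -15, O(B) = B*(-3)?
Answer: 36960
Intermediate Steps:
O(B) = -3*B
f = 45 (f = -3*(-15) = 45)
h(o) = (-12 + o)*(o + o²) (h(o) = (-12 + o)*(o² + o) = (-12 + o)*(o + o²))
(O(-4) - f)*h(-8) = (-3*(-4) - 1*45)*(-8*(-12 + (-8)² - 11*(-8))) = (12 - 45)*(-8*(-12 + 64 + 88)) = -(-264)*140 = -33*(-1120) = 36960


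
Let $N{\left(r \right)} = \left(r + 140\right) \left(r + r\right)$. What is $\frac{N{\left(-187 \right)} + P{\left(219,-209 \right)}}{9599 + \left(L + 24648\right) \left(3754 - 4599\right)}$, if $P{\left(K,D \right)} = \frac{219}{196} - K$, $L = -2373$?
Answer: $- \frac{3402583}{3687304096} \approx -0.00092278$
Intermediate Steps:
$N{\left(r \right)} = 2 r \left(140 + r\right)$ ($N{\left(r \right)} = \left(140 + r\right) 2 r = 2 r \left(140 + r\right)$)
$P{\left(K,D \right)} = \frac{219}{196} - K$ ($P{\left(K,D \right)} = 219 \cdot \frac{1}{196} - K = \frac{219}{196} - K$)
$\frac{N{\left(-187 \right)} + P{\left(219,-209 \right)}}{9599 + \left(L + 24648\right) \left(3754 - 4599\right)} = \frac{2 \left(-187\right) \left(140 - 187\right) + \left(\frac{219}{196} - 219\right)}{9599 + \left(-2373 + 24648\right) \left(3754 - 4599\right)} = \frac{2 \left(-187\right) \left(-47\right) + \left(\frac{219}{196} - 219\right)}{9599 + 22275 \left(-845\right)} = \frac{17578 - \frac{42705}{196}}{9599 - 18822375} = \frac{3402583}{196 \left(-18812776\right)} = \frac{3402583}{196} \left(- \frac{1}{18812776}\right) = - \frac{3402583}{3687304096}$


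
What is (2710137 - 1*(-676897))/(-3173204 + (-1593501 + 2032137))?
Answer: -1693517/1367284 ≈ -1.2386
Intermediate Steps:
(2710137 - 1*(-676897))/(-3173204 + (-1593501 + 2032137)) = (2710137 + 676897)/(-3173204 + 438636) = 3387034/(-2734568) = 3387034*(-1/2734568) = -1693517/1367284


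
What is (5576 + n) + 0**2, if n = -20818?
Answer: -15242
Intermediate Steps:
(5576 + n) + 0**2 = (5576 - 20818) + 0**2 = -15242 + 0 = -15242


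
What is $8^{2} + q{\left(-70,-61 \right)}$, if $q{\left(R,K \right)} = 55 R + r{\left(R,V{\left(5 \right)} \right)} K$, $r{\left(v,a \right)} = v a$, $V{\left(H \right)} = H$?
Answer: $17564$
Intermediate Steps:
$r{\left(v,a \right)} = a v$
$q{\left(R,K \right)} = 55 R + 5 K R$ ($q{\left(R,K \right)} = 55 R + 5 R K = 55 R + 5 K R$)
$8^{2} + q{\left(-70,-61 \right)} = 8^{2} + 5 \left(-70\right) \left(11 - 61\right) = 64 + 5 \left(-70\right) \left(-50\right) = 64 + 17500 = 17564$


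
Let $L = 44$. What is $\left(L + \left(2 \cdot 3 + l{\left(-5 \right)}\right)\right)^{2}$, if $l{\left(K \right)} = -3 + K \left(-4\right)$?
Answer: $4489$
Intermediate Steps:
$l{\left(K \right)} = -3 - 4 K$
$\left(L + \left(2 \cdot 3 + l{\left(-5 \right)}\right)\right)^{2} = \left(44 + \left(2 \cdot 3 - -17\right)\right)^{2} = \left(44 + \left(6 + \left(-3 + 20\right)\right)\right)^{2} = \left(44 + \left(6 + 17\right)\right)^{2} = \left(44 + 23\right)^{2} = 67^{2} = 4489$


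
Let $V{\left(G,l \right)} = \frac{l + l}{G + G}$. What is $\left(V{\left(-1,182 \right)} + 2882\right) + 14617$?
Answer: $17317$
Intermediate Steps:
$V{\left(G,l \right)} = \frac{l}{G}$ ($V{\left(G,l \right)} = \frac{2 l}{2 G} = 2 l \frac{1}{2 G} = \frac{l}{G}$)
$\left(V{\left(-1,182 \right)} + 2882\right) + 14617 = \left(\frac{182}{-1} + 2882\right) + 14617 = \left(182 \left(-1\right) + 2882\right) + 14617 = \left(-182 + 2882\right) + 14617 = 2700 + 14617 = 17317$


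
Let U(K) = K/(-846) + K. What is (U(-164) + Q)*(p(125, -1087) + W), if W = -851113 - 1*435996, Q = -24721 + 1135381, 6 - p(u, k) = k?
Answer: -201364338126080/141 ≈ -1.4281e+12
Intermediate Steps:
p(u, k) = 6 - k
Q = 1110660
U(K) = 845*K/846 (U(K) = K*(-1/846) + K = -K/846 + K = 845*K/846)
W = -1287109 (W = -851113 - 435996 = -1287109)
(U(-164) + Q)*(p(125, -1087) + W) = ((845/846)*(-164) + 1110660)*((6 - 1*(-1087)) - 1287109) = (-69290/423 + 1110660)*((6 + 1087) - 1287109) = 469739890*(1093 - 1287109)/423 = (469739890/423)*(-1286016) = -201364338126080/141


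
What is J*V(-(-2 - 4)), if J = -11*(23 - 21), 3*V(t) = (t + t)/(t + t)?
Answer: -22/3 ≈ -7.3333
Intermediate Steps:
V(t) = 1/3 (V(t) = ((t + t)/(t + t))/3 = ((2*t)/((2*t)))/3 = ((2*t)*(1/(2*t)))/3 = (1/3)*1 = 1/3)
J = -22 (J = -11*2 = -22)
J*V(-(-2 - 4)) = -22*1/3 = -22/3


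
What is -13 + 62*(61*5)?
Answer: 18897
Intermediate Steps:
-13 + 62*(61*5) = -13 + 62*305 = -13 + 18910 = 18897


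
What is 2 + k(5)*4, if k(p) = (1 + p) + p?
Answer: 46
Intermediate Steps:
k(p) = 1 + 2*p
2 + k(5)*4 = 2 + (1 + 2*5)*4 = 2 + (1 + 10)*4 = 2 + 11*4 = 2 + 44 = 46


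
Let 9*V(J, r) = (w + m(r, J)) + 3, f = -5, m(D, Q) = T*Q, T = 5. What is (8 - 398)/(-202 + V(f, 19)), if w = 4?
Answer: 65/34 ≈ 1.9118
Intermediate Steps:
m(D, Q) = 5*Q
V(J, r) = 7/9 + 5*J/9 (V(J, r) = ((4 + 5*J) + 3)/9 = (7 + 5*J)/9 = 7/9 + 5*J/9)
(8 - 398)/(-202 + V(f, 19)) = (8 - 398)/(-202 + (7/9 + (5/9)*(-5))) = -390/(-202 + (7/9 - 25/9)) = -390/(-202 - 2) = -390/(-204) = -390*(-1/204) = 65/34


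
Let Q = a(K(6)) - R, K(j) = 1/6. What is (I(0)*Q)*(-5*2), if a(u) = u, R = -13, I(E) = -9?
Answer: 1185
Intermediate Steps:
K(j) = ⅙ (K(j) = 1*(⅙) = ⅙)
Q = 79/6 (Q = ⅙ - 1*(-13) = ⅙ + 13 = 79/6 ≈ 13.167)
(I(0)*Q)*(-5*2) = (-9*79/6)*(-5*2) = -237/2*(-10) = 1185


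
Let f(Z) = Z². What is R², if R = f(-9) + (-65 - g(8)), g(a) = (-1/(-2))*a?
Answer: 144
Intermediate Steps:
g(a) = a/2 (g(a) = (-1*(-½))*a = a/2)
R = 12 (R = (-9)² + (-65 - 8/2) = 81 + (-65 - 1*4) = 81 + (-65 - 4) = 81 - 69 = 12)
R² = 12² = 144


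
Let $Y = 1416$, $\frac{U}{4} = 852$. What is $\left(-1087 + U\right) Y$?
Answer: $3286536$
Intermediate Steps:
$U = 3408$ ($U = 4 \cdot 852 = 3408$)
$\left(-1087 + U\right) Y = \left(-1087 + 3408\right) 1416 = 2321 \cdot 1416 = 3286536$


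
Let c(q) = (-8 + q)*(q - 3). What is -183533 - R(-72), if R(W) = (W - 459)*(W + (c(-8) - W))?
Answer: -90077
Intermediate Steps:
c(q) = (-8 + q)*(-3 + q)
R(W) = -80784 + 176*W (R(W) = (W - 459)*(W + ((24 + (-8)² - 11*(-8)) - W)) = (-459 + W)*(W + ((24 + 64 + 88) - W)) = (-459 + W)*(W + (176 - W)) = (-459 + W)*176 = -80784 + 176*W)
-183533 - R(-72) = -183533 - (-80784 + 176*(-72)) = -183533 - (-80784 - 12672) = -183533 - 1*(-93456) = -183533 + 93456 = -90077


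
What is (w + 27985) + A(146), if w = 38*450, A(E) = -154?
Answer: 44931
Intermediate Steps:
w = 17100
(w + 27985) + A(146) = (17100 + 27985) - 154 = 45085 - 154 = 44931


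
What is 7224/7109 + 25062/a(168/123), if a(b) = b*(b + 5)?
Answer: 49933704197/17317524 ≈ 2883.4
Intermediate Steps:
a(b) = b*(5 + b)
7224/7109 + 25062/a(168/123) = 7224/7109 + 25062/(((168/123)*(5 + 168/123))) = 7224*(1/7109) + 25062/(((168*(1/123))*(5 + 168*(1/123)))) = 7224/7109 + 25062/((56*(5 + 56/41)/41)) = 7224/7109 + 25062/(((56/41)*(261/41))) = 7224/7109 + 25062/(14616/1681) = 7224/7109 + 25062*(1681/14616) = 7224/7109 + 7021537/2436 = 49933704197/17317524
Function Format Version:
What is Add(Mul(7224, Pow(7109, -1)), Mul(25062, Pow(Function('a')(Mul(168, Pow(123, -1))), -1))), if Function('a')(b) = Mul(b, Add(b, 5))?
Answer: Rational(49933704197, 17317524) ≈ 2883.4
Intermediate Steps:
Function('a')(b) = Mul(b, Add(5, b))
Add(Mul(7224, Pow(7109, -1)), Mul(25062, Pow(Function('a')(Mul(168, Pow(123, -1))), -1))) = Add(Mul(7224, Pow(7109, -1)), Mul(25062, Pow(Mul(Mul(168, Pow(123, -1)), Add(5, Mul(168, Pow(123, -1)))), -1))) = Add(Mul(7224, Rational(1, 7109)), Mul(25062, Pow(Mul(Mul(168, Rational(1, 123)), Add(5, Mul(168, Rational(1, 123)))), -1))) = Add(Rational(7224, 7109), Mul(25062, Pow(Mul(Rational(56, 41), Add(5, Rational(56, 41))), -1))) = Add(Rational(7224, 7109), Mul(25062, Pow(Mul(Rational(56, 41), Rational(261, 41)), -1))) = Add(Rational(7224, 7109), Mul(25062, Pow(Rational(14616, 1681), -1))) = Add(Rational(7224, 7109), Mul(25062, Rational(1681, 14616))) = Add(Rational(7224, 7109), Rational(7021537, 2436)) = Rational(49933704197, 17317524)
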